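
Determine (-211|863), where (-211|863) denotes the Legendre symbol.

Reduce the numerator: -211 ≡ 652 (mod 863), so (-211|863) = (652|863).
Factor out 2: 652 = 2^2·163. Since 863 ≡ 7 (mod 8), (2|863) = +1, and (2|863)^2 = +1. Now have (163|863).
Both 163 ≡ 3 and 863 ≡ 3 (mod 4), so reciprocity gives (163|863) = -(863|163). Reduce: 863 ≡ 48 (mod 163). Now have -(48|163).
Factor out 2: 48 = 2^4·3. Since 163 ≡ 3 (mod 8), (2|163) = -1, and (2|163)^4 = +1. Now have -(3|163).
Both 3 ≡ 3 and 163 ≡ 3 (mod 4), so reciprocity gives (3|163) = -(163|3). Reduce: 163 ≡ 1 (mod 3). Now have (1|3).
(1|3) = 1. Collecting the sign factors: 1.

1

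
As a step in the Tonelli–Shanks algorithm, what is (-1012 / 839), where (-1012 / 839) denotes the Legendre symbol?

Reduce the numerator: -1012 ≡ 666 (mod 839), so (-1012 / 839) = (666 / 839).
Factor out 2: 666 = 2·333. Since 839 ≡ 7 (mod 8), (2 / 839) = +1. Now have (333 / 839).
333 ≡ 1 (mod 4), so quadratic reciprocity gives (333 / 839) = (839 / 333). Reduce: 839 ≡ 173 (mod 333). Now have (173 / 333).
173 ≡ 1 (mod 4), so quadratic reciprocity gives (173 / 333) = (333 / 173). Reduce: 333 ≡ 160 (mod 173). Now have (160 / 173).
Factor out 2: 160 = 2^5·5. Since 173 ≡ 5 (mod 8), (2 / 173) = -1, and (2 / 173)^5 = -1. Now have -(5 / 173).
5 ≡ 1 (mod 4), so quadratic reciprocity gives (5 / 173) = (173 / 5). Reduce: 173 ≡ 3 (mod 5). Now have -(3 / 5).
5 ≡ 1 (mod 4), so quadratic reciprocity gives (3 / 5) = (5 / 3). Reduce: 5 ≡ 2 (mod 3). Now have -(2 / 3).
Factor out 2: 2 = 2. Since 3 ≡ 3 (mod 8), (2 / 3) = -1. Now have (1 / 3).
(1 / 3) = 1. Collecting the sign factors: 1.

1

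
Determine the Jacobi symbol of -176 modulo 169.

1

Reduce the numerator: -176 ≡ 162 (mod 169), so (-176|169) = (162|169).
Factor out 2: 162 = 2·81. Since 169 ≡ 1 (mod 8), (2|169) = +1. Now have (81|169).
81 ≡ 1 (mod 4), so quadratic reciprocity gives (81|169) = (169|81). Reduce: 169 ≡ 7 (mod 81). Now have (7|81).
81 ≡ 1 (mod 4), so quadratic reciprocity gives (7|81) = (81|7). Reduce: 81 ≡ 4 (mod 7). Now have (4|7).
Factor out 2: 4 = 2^2. Since 7 ≡ 7 (mod 8), (2|7) = +1, and (2|7)^2 = +1. Now have (1|7).
(1|7) = 1. Collecting the sign factors: 1.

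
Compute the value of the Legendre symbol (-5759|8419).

1

(-5759|8419)
  = -(5759|8419)    [8419 ≡ 3 mod 4 ⇒ (-1|8419) = -1]
  = (8419|5759)    [QR: both ≡ 3 mod 4, sign flips]
  = (2660|5759)    [8419 ≡ 2660 mod 5759]
  = (665|5759)    [5759 ≡ 7 mod 8 ⇒ (2|5759)^2 = +1]
  = (5759|665)    [QR: 665 ≡ 1 mod 4, sign kept]
  = (439|665)    [5759 ≡ 439 mod 665]
  = (665|439)    [QR: 665 ≡ 1 mod 4, sign kept]
  = (226|439)    [665 ≡ 226 mod 439]
  = (113|439)    [439 ≡ 7 mod 8 ⇒ (2|439) = +1]
  = (439|113)    [QR: 113 ≡ 1 mod 4, sign kept]
  = (100|113)    [439 ≡ 100 mod 113]
  = (25|113)    [113 ≡ 1 mod 8 ⇒ (2|113)^2 = +1]
  = (113|25)    [QR: 25 ≡ 1 mod 4, sign kept]
  = (13|25)    [113 ≡ 13 mod 25]
  = (25|13)    [QR: 13 ≡ 1 mod 4, sign kept]
  = (12|13)    [25 ≡ 12 mod 13]
  = (3|13)    [13 ≡ 5 mod 8 ⇒ (2|13)^2 = +1]
  = (13|3)    [QR: 13 ≡ 1 mod 4, sign kept]
  = (1|3)    [13 ≡ 1 mod 3]
  = 1    [(1|3) = 1]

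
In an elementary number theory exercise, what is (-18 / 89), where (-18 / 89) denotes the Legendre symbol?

Pull out -1: (-18 / 89) = (-1 / 89)·(18 / 89). Since 89 ≡ 1 (mod 4), (-1 / 89) = +1. Now have (18 / 89).
Factor out 2: 18 = 2·9. Since 89 ≡ 1 (mod 8), (2 / 89) = +1. Now have (9 / 89).
9 ≡ 1 (mod 4), so quadratic reciprocity gives (9 / 89) = (89 / 9). Reduce: 89 ≡ 8 (mod 9). Now have (8 / 9).
Factor out 2: 8 = 2^3. Since 9 ≡ 1 (mod 8), (2 / 9) = +1, and (2 / 9)^3 = +1. Now have (1 / 9).
(1 / 9) = 1. Collecting the sign factors: 1.

1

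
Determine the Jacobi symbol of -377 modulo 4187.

1

Reduce the numerator: -377 ≡ 3810 (mod 4187), so (-377|4187) = (3810|4187).
Factor out 2: 3810 = 2·1905. Since 4187 ≡ 3 (mod 8), (2|4187) = -1. Now have -(1905|4187).
1905 ≡ 1 (mod 4), so quadratic reciprocity gives (1905|4187) = (4187|1905). Reduce: 4187 ≡ 377 (mod 1905). Now have -(377|1905).
377 ≡ 1 (mod 4), so quadratic reciprocity gives (377|1905) = (1905|377). Reduce: 1905 ≡ 20 (mod 377). Now have -(20|377).
Factor out 2: 20 = 2^2·5. Since 377 ≡ 1 (mod 8), (2|377) = +1, and (2|377)^2 = +1. Now have -(5|377).
5 ≡ 1 (mod 4), so quadratic reciprocity gives (5|377) = (377|5). Reduce: 377 ≡ 2 (mod 5). Now have -(2|5).
Factor out 2: 2 = 2. Since 5 ≡ 5 (mod 8), (2|5) = -1. Now have (1|5).
(1|5) = 1. Collecting the sign factors: 1.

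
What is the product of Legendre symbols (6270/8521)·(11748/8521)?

By multiplicativity, (6270·11748/8521) = (6270/8521)·(11748/8521).
First factor (6270/8521):
(6270/8521)
  = (3135/8521)    [8521 ≡ 1 mod 8 ⇒ (2/8521) = +1]
  = (8521/3135)    [QR: 8521 ≡ 1 mod 4, sign kept]
  = (2251/3135)    [8521 ≡ 2251 mod 3135]
  = -(3135/2251)    [QR: both ≡ 3 mod 4, sign flips]
  = -(884/2251)    [3135 ≡ 884 mod 2251]
  = -(221/2251)    [2251 ≡ 3 mod 8 ⇒ (2/2251)^2 = +1]
  = -(2251/221)    [QR: 221 ≡ 1 mod 4, sign kept]
  = -(41/221)    [2251 ≡ 41 mod 221]
  = -(221/41)    [QR: 41 ≡ 1 mod 4, sign kept]
  = -(16/41)    [221 ≡ 16 mod 41]
  = -(1/41)    [41 ≡ 1 mod 8 ⇒ (2/41)^4 = +1]
  = -1    [(1/41) = 1]
Second factor (11748/8521):
(11748/8521)
  = (3227/8521)    [11748 ≡ 3227 mod 8521]
  = (8521/3227)    [QR: 8521 ≡ 1 mod 4, sign kept]
  = (2067/3227)    [8521 ≡ 2067 mod 3227]
  = -(3227/2067)    [QR: both ≡ 3 mod 4, sign flips]
  = -(1160/2067)    [3227 ≡ 1160 mod 2067]
  = (145/2067)    [2067 ≡ 3 mod 8 ⇒ (2/2067)^3 = -1]
  = (2067/145)    [QR: 145 ≡ 1 mod 4, sign kept]
  = (37/145)    [2067 ≡ 37 mod 145]
  = (145/37)    [QR: 37 ≡ 1 mod 4, sign kept]
  = (34/37)    [145 ≡ 34 mod 37]
  = -(17/37)    [37 ≡ 5 mod 8 ⇒ (2/37) = -1]
  = -(37/17)    [QR: 17 ≡ 1 mod 4, sign kept]
  = -(3/17)    [37 ≡ 3 mod 17]
  = -(17/3)    [QR: 17 ≡ 1 mod 4, sign kept]
  = -(2/3)    [17 ≡ 2 mod 3]
  = (1/3)    [3 ≡ 3 mod 8 ⇒ (2/3) = -1]
  = 1    [(1/3) = 1]
Product: (-1)·(1) = -1.

-1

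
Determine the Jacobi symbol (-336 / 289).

Pull out -1: (-336 / 289) = (-1 / 289)·(336 / 289). Since 289 ≡ 1 (mod 4), (-1 / 289) = +1. Now have (336 / 289).
Reduce the numerator: 336 ≡ 47 (mod 289), so (336 / 289) = (47 / 289).
289 ≡ 1 (mod 4), so quadratic reciprocity gives (47 / 289) = (289 / 47). Reduce: 289 ≡ 7 (mod 47). Now have (7 / 47).
Both 7 ≡ 3 and 47 ≡ 3 (mod 4), so reciprocity gives (7 / 47) = -(47 / 7). Reduce: 47 ≡ 5 (mod 7). Now have -(5 / 7).
5 ≡ 1 (mod 4), so quadratic reciprocity gives (5 / 7) = (7 / 5). Reduce: 7 ≡ 2 (mod 5). Now have -(2 / 5).
Factor out 2: 2 = 2. Since 5 ≡ 5 (mod 8), (2 / 5) = -1. Now have (1 / 5).
(1 / 5) = 1. Collecting the sign factors: 1.

1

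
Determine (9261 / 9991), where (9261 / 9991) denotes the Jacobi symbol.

1

9261 ≡ 1 (mod 4), so quadratic reciprocity gives (9261 / 9991) = (9991 / 9261). Reduce: 9991 ≡ 730 (mod 9261). Now have (730 / 9261).
Factor out 2: 730 = 2·365. Since 9261 ≡ 5 (mod 8), (2 / 9261) = -1. Now have -(365 / 9261).
365 ≡ 1 (mod 4), so quadratic reciprocity gives (365 / 9261) = (9261 / 365). Reduce: 9261 ≡ 136 (mod 365). Now have -(136 / 365).
Factor out 2: 136 = 2^3·17. Since 365 ≡ 5 (mod 8), (2 / 365) = -1, and (2 / 365)^3 = -1. Now have (17 / 365).
17 ≡ 1 (mod 4), so quadratic reciprocity gives (17 / 365) = (365 / 17). Reduce: 365 ≡ 8 (mod 17). Now have (8 / 17).
Factor out 2: 8 = 2^3. Since 17 ≡ 1 (mod 8), (2 / 17) = +1, and (2 / 17)^3 = +1. Now have (1 / 17).
(1 / 17) = 1. Collecting the sign factors: 1.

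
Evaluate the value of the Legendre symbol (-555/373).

(-555/373)
  = (555/373)    [373 ≡ 1 mod 4 ⇒ (-1/373) = +1]
  = (182/373)    [555 ≡ 182 mod 373]
  = -(91/373)    [373 ≡ 5 mod 8 ⇒ (2/373) = -1]
  = -(373/91)    [QR: 373 ≡ 1 mod 4, sign kept]
  = -(9/91)    [373 ≡ 9 mod 91]
  = -(91/9)    [QR: 9 ≡ 1 mod 4, sign kept]
  = -(1/9)    [91 ≡ 1 mod 9]
  = -1    [(1/9) = 1]

-1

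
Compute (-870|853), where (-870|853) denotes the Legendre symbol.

Reduce the numerator: -870 ≡ 836 (mod 853), so (-870|853) = (836|853).
Factor out 2: 836 = 2^2·209. Since 853 ≡ 5 (mod 8), (2|853) = -1, and (2|853)^2 = +1. Now have (209|853).
209 ≡ 1 (mod 4), so quadratic reciprocity gives (209|853) = (853|209). Reduce: 853 ≡ 17 (mod 209). Now have (17|209).
17 ≡ 1 (mod 4), so quadratic reciprocity gives (17|209) = (209|17). Reduce: 209 ≡ 5 (mod 17). Now have (5|17).
5 ≡ 1 (mod 4), so quadratic reciprocity gives (5|17) = (17|5). Reduce: 17 ≡ 2 (mod 5). Now have (2|5).
Factor out 2: 2 = 2. Since 5 ≡ 5 (mod 8), (2|5) = -1. Now have -(1|5).
(1|5) = 1. Collecting the sign factors: -1.

-1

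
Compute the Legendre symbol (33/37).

1

(33/37)
  = (37/33)    [QR: 33 ≡ 1 mod 4, sign kept]
  = (4/33)    [37 ≡ 4 mod 33]
  = (1/33)    [33 ≡ 1 mod 8 ⇒ (2/33)^2 = +1]
  = 1    [(1/33) = 1]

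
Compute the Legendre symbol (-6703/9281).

(-6703/9281)
  = (6703/9281)    [9281 ≡ 1 mod 4 ⇒ (-1/9281) = +1]
  = (9281/6703)    [QR: 9281 ≡ 1 mod 4, sign kept]
  = (2578/6703)    [9281 ≡ 2578 mod 6703]
  = (1289/6703)    [6703 ≡ 7 mod 8 ⇒ (2/6703) = +1]
  = (6703/1289)    [QR: 1289 ≡ 1 mod 4, sign kept]
  = (258/1289)    [6703 ≡ 258 mod 1289]
  = (129/1289)    [1289 ≡ 1 mod 8 ⇒ (2/1289) = +1]
  = (1289/129)    [QR: 129 ≡ 1 mod 4, sign kept]
  = (128/129)    [1289 ≡ 128 mod 129]
  = (1/129)    [129 ≡ 1 mod 8 ⇒ (2/129)^7 = +1]
  = 1    [(1/129) = 1]

1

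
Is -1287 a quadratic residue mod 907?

Reduce the numerator: -1287 ≡ 527 (mod 907), so (-1287/907) = (527/907).
Both 527 ≡ 3 and 907 ≡ 3 (mod 4), so reciprocity gives (527/907) = -(907/527). Reduce: 907 ≡ 380 (mod 527). Now have -(380/527).
Factor out 2: 380 = 2^2·95. Since 527 ≡ 7 (mod 8), (2/527) = +1, and (2/527)^2 = +1. Now have -(95/527).
Both 95 ≡ 3 and 527 ≡ 3 (mod 4), so reciprocity gives (95/527) = -(527/95). Reduce: 527 ≡ 52 (mod 95). Now have (52/95).
Factor out 2: 52 = 2^2·13. Since 95 ≡ 7 (mod 8), (2/95) = +1, and (2/95)^2 = +1. Now have (13/95).
13 ≡ 1 (mod 4), so quadratic reciprocity gives (13/95) = (95/13). Reduce: 95 ≡ 4 (mod 13). Now have (4/13).
Factor out 2: 4 = 2^2. Since 13 ≡ 5 (mod 8), (2/13) = -1, and (2/13)^2 = +1. Now have (1/13).
(1/13) = 1. Collecting the sign factors: 1.
(-1287/907) = 1, and 907 is prime, so -1287 is a quadratic residue mod 907.

yes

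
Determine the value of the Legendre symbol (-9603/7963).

-1

Pull out -1: (-9603/7963) = (-1/7963)·(9603/7963). Since 7963 ≡ 3 (mod 4), (-1/7963) = -1. Now have -(9603/7963).
Reduce the numerator: 9603 ≡ 1640 (mod 7963), so (9603/7963) = (1640/7963).
Factor out 2: 1640 = 2^3·205. Since 7963 ≡ 3 (mod 8), (2/7963) = -1, and (2/7963)^3 = -1. Now have (205/7963).
205 ≡ 1 (mod 4), so quadratic reciprocity gives (205/7963) = (7963/205). Reduce: 7963 ≡ 173 (mod 205). Now have (173/205).
173 ≡ 1 (mod 4), so quadratic reciprocity gives (173/205) = (205/173). Reduce: 205 ≡ 32 (mod 173). Now have (32/173).
Factor out 2: 32 = 2^5. Since 173 ≡ 5 (mod 8), (2/173) = -1, and (2/173)^5 = -1. Now have -(1/173).
(1/173) = 1. Collecting the sign factors: -1.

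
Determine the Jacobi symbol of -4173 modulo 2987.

(-4173 / 2987)
  = (1801 / 2987)    [-4173 ≡ 1801 mod 2987]
  = (2987 / 1801)    [QR: 1801 ≡ 1 mod 4, sign kept]
  = (1186 / 1801)    [2987 ≡ 1186 mod 1801]
  = (593 / 1801)    [1801 ≡ 1 mod 8 ⇒ (2 / 1801) = +1]
  = (1801 / 593)    [QR: 593 ≡ 1 mod 4, sign kept]
  = (22 / 593)    [1801 ≡ 22 mod 593]
  = (11 / 593)    [593 ≡ 1 mod 8 ⇒ (2 / 593) = +1]
  = (593 / 11)    [QR: 593 ≡ 1 mod 4, sign kept]
  = (10 / 11)    [593 ≡ 10 mod 11]
  = -(5 / 11)    [11 ≡ 3 mod 8 ⇒ (2 / 11) = -1]
  = -(11 / 5)    [QR: 5 ≡ 1 mod 4, sign kept]
  = -(1 / 5)    [11 ≡ 1 mod 5]
  = -1    [(1 / 5) = 1]

-1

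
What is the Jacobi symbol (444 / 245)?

1

Reduce the numerator: 444 ≡ 199 (mod 245), so (444 / 245) = (199 / 245).
245 ≡ 1 (mod 4), so quadratic reciprocity gives (199 / 245) = (245 / 199). Reduce: 245 ≡ 46 (mod 199). Now have (46 / 199).
Factor out 2: 46 = 2·23. Since 199 ≡ 7 (mod 8), (2 / 199) = +1. Now have (23 / 199).
Both 23 ≡ 3 and 199 ≡ 3 (mod 4), so reciprocity gives (23 / 199) = -(199 / 23). Reduce: 199 ≡ 15 (mod 23). Now have -(15 / 23).
Both 15 ≡ 3 and 23 ≡ 3 (mod 4), so reciprocity gives (15 / 23) = -(23 / 15). Reduce: 23 ≡ 8 (mod 15). Now have (8 / 15).
Factor out 2: 8 = 2^3. Since 15 ≡ 7 (mod 8), (2 / 15) = +1, and (2 / 15)^3 = +1. Now have (1 / 15).
(1 / 15) = 1. Collecting the sign factors: 1.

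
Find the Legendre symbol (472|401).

-1

Reduce the numerator: 472 ≡ 71 (mod 401), so (472|401) = (71|401).
401 ≡ 1 (mod 4), so quadratic reciprocity gives (71|401) = (401|71). Reduce: 401 ≡ 46 (mod 71). Now have (46|71).
Factor out 2: 46 = 2·23. Since 71 ≡ 7 (mod 8), (2|71) = +1. Now have (23|71).
Both 23 ≡ 3 and 71 ≡ 3 (mod 4), so reciprocity gives (23|71) = -(71|23). Reduce: 71 ≡ 2 (mod 23). Now have -(2|23).
Factor out 2: 2 = 2. Since 23 ≡ 7 (mod 8), (2|23) = +1. Now have -(1|23).
(1|23) = 1. Collecting the sign factors: -1.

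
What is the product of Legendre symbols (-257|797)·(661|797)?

-1

By multiplicativity, (-257·661|797) = (-257|797)·(661|797).
First factor (-257|797):
(-257|797)
  = (257|797)    [797 ≡ 1 mod 4 ⇒ (-1|797) = +1]
  = (797|257)    [QR: 257 ≡ 1 mod 4, sign kept]
  = (26|257)    [797 ≡ 26 mod 257]
  = (13|257)    [257 ≡ 1 mod 8 ⇒ (2|257) = +1]
  = (257|13)    [QR: 13 ≡ 1 mod 4, sign kept]
  = (10|13)    [257 ≡ 10 mod 13]
  = -(5|13)    [13 ≡ 5 mod 8 ⇒ (2|13) = -1]
  = -(13|5)    [QR: 5 ≡ 1 mod 4, sign kept]
  = -(3|5)    [13 ≡ 3 mod 5]
  = -(5|3)    [QR: 5 ≡ 1 mod 4, sign kept]
  = -(2|3)    [5 ≡ 2 mod 3]
  = (1|3)    [3 ≡ 3 mod 8 ⇒ (2|3) = -1]
  = 1    [(1|3) = 1]
Second factor (661|797):
(661|797)
  = (797|661)    [QR: 661 ≡ 1 mod 4, sign kept]
  = (136|661)    [797 ≡ 136 mod 661]
  = -(17|661)    [661 ≡ 5 mod 8 ⇒ (2|661)^3 = -1]
  = -(661|17)    [QR: 17 ≡ 1 mod 4, sign kept]
  = -(15|17)    [661 ≡ 15 mod 17]
  = -(17|15)    [QR: 17 ≡ 1 mod 4, sign kept]
  = -(2|15)    [17 ≡ 2 mod 15]
  = -(1|15)    [15 ≡ 7 mod 8 ⇒ (2|15) = +1]
  = -1    [(1|15) = 1]
Product: (1)·(-1) = -1.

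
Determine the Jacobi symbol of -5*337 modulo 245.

By multiplicativity, (-5·337/245) = (-5/245)·(337/245).
First factor (-5/245):
(-5/245)
  = (240/245)    [-5 ≡ 240 mod 245]
  = (15/245)    [245 ≡ 5 mod 8 ⇒ (2/245)^4 = +1]
  = (245/15)    [QR: 245 ≡ 1 mod 4, sign kept]
  = (5/15)    [245 ≡ 5 mod 15]
  = (15/5)    [QR: 5 ≡ 1 mod 4, sign kept]
  = (0/5)    [15 ≡ 0 mod 5]
  = 0    [numerator 0, gcd > 1]
Second factor (337/245):
(337/245)
  = (92/245)    [337 ≡ 92 mod 245]
  = (23/245)    [245 ≡ 5 mod 8 ⇒ (2/245)^2 = +1]
  = (245/23)    [QR: 245 ≡ 1 mod 4, sign kept]
  = (15/23)    [245 ≡ 15 mod 23]
  = -(23/15)    [QR: both ≡ 3 mod 4, sign flips]
  = -(8/15)    [23 ≡ 8 mod 15]
  = -(1/15)    [15 ≡ 7 mod 8 ⇒ (2/15)^3 = +1]
  = -1    [(1/15) = 1]
Product: (0)·(-1) = 0.

0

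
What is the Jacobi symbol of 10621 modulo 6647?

Reduce the numerator: 10621 ≡ 3974 (mod 6647), so (10621/6647) = (3974/6647).
Factor out 2: 3974 = 2·1987. Since 6647 ≡ 7 (mod 8), (2/6647) = +1. Now have (1987/6647).
Both 1987 ≡ 3 and 6647 ≡ 3 (mod 4), so reciprocity gives (1987/6647) = -(6647/1987). Reduce: 6647 ≡ 686 (mod 1987). Now have -(686/1987).
Factor out 2: 686 = 2·343. Since 1987 ≡ 3 (mod 8), (2/1987) = -1. Now have (343/1987).
Both 343 ≡ 3 and 1987 ≡ 3 (mod 4), so reciprocity gives (343/1987) = -(1987/343). Reduce: 1987 ≡ 272 (mod 343). Now have -(272/343).
Factor out 2: 272 = 2^4·17. Since 343 ≡ 7 (mod 8), (2/343) = +1, and (2/343)^4 = +1. Now have -(17/343).
17 ≡ 1 (mod 4), so quadratic reciprocity gives (17/343) = (343/17). Reduce: 343 ≡ 3 (mod 17). Now have -(3/17).
17 ≡ 1 (mod 4), so quadratic reciprocity gives (3/17) = (17/3). Reduce: 17 ≡ 2 (mod 3). Now have -(2/3).
Factor out 2: 2 = 2. Since 3 ≡ 3 (mod 8), (2/3) = -1. Now have (1/3).
(1/3) = 1. Collecting the sign factors: 1.

1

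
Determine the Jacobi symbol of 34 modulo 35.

-1

Factor out 2: 34 = 2·17. Since 35 ≡ 3 (mod 8), (2 / 35) = -1. Now have -(17 / 35).
17 ≡ 1 (mod 4), so quadratic reciprocity gives (17 / 35) = (35 / 17). Reduce: 35 ≡ 1 (mod 17). Now have -(1 / 17).
(1 / 17) = 1. Collecting the sign factors: -1.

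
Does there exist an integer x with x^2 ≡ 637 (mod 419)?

(637/419)
  = (218/419)    [637 ≡ 218 mod 419]
  = -(109/419)    [419 ≡ 3 mod 8 ⇒ (2/419) = -1]
  = -(419/109)    [QR: 109 ≡ 1 mod 4, sign kept]
  = -(92/109)    [419 ≡ 92 mod 109]
  = -(23/109)    [109 ≡ 5 mod 8 ⇒ (2/109)^2 = +1]
  = -(109/23)    [QR: 109 ≡ 1 mod 4, sign kept]
  = -(17/23)    [109 ≡ 17 mod 23]
  = -(23/17)    [QR: 17 ≡ 1 mod 4, sign kept]
  = -(6/17)    [23 ≡ 6 mod 17]
  = -(3/17)    [17 ≡ 1 mod 8 ⇒ (2/17) = +1]
  = -(17/3)    [QR: 17 ≡ 1 mod 4, sign kept]
  = -(2/3)    [17 ≡ 2 mod 3]
  = (1/3)    [3 ≡ 3 mod 8 ⇒ (2/3) = -1]
  = 1    [(1/3) = 1]
(637/419) = 1, and 419 is prime, so 637 is a quadratic residue mod 419.

yes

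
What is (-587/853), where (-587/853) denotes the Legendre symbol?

1

(-587/853)
  = (587/853)    [853 ≡ 1 mod 4 ⇒ (-1/853) = +1]
  = (853/587)    [QR: 853 ≡ 1 mod 4, sign kept]
  = (266/587)    [853 ≡ 266 mod 587]
  = -(133/587)    [587 ≡ 3 mod 8 ⇒ (2/587) = -1]
  = -(587/133)    [QR: 133 ≡ 1 mod 4, sign kept]
  = -(55/133)    [587 ≡ 55 mod 133]
  = -(133/55)    [QR: 133 ≡ 1 mod 4, sign kept]
  = -(23/55)    [133 ≡ 23 mod 55]
  = (55/23)    [QR: both ≡ 3 mod 4, sign flips]
  = (9/23)    [55 ≡ 9 mod 23]
  = (23/9)    [QR: 9 ≡ 1 mod 4, sign kept]
  = (5/9)    [23 ≡ 5 mod 9]
  = (9/5)    [QR: 5 ≡ 1 mod 4, sign kept]
  = (4/5)    [9 ≡ 4 mod 5]
  = (1/5)    [5 ≡ 5 mod 8 ⇒ (2/5)^2 = +1]
  = 1    [(1/5) = 1]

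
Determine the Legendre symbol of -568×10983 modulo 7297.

-1

By multiplicativity, (-568·10983/7297) = (-568/7297)·(10983/7297).
First factor (-568/7297):
Pull out -1: (-568/7297) = (-1/7297)·(568/7297). Since 7297 ≡ 1 (mod 4), (-1/7297) = +1. Now have (568/7297).
Factor out 2: 568 = 2^3·71. Since 7297 ≡ 1 (mod 8), (2/7297) = +1, and (2/7297)^3 = +1. Now have (71/7297).
7297 ≡ 1 (mod 4), so quadratic reciprocity gives (71/7297) = (7297/71). Reduce: 7297 ≡ 55 (mod 71). Now have (55/71).
Both 55 ≡ 3 and 71 ≡ 3 (mod 4), so reciprocity gives (55/71) = -(71/55). Reduce: 71 ≡ 16 (mod 55). Now have -(16/55).
Factor out 2: 16 = 2^4. Since 55 ≡ 7 (mod 8), (2/55) = +1, and (2/55)^4 = +1. Now have -(1/55).
(1/55) = 1. Collecting the sign factors: -1.
Second factor (10983/7297):
Reduce the numerator: 10983 ≡ 3686 (mod 7297), so (10983/7297) = (3686/7297).
Factor out 2: 3686 = 2·1843. Since 7297 ≡ 1 (mod 8), (2/7297) = +1. Now have (1843/7297).
7297 ≡ 1 (mod 4), so quadratic reciprocity gives (1843/7297) = (7297/1843). Reduce: 7297 ≡ 1768 (mod 1843). Now have (1768/1843).
Factor out 2: 1768 = 2^3·221. Since 1843 ≡ 3 (mod 8), (2/1843) = -1, and (2/1843)^3 = -1. Now have -(221/1843).
221 ≡ 1 (mod 4), so quadratic reciprocity gives (221/1843) = (1843/221). Reduce: 1843 ≡ 75 (mod 221). Now have -(75/221).
221 ≡ 1 (mod 4), so quadratic reciprocity gives (75/221) = (221/75). Reduce: 221 ≡ 71 (mod 75). Now have -(71/75).
Both 71 ≡ 3 and 75 ≡ 3 (mod 4), so reciprocity gives (71/75) = -(75/71). Reduce: 75 ≡ 4 (mod 71). Now have (4/71).
Factor out 2: 4 = 2^2. Since 71 ≡ 7 (mod 8), (2/71) = +1, and (2/71)^2 = +1. Now have (1/71).
(1/71) = 1. Collecting the sign factors: 1.
Product: (-1)·(1) = -1.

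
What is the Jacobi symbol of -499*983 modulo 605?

By multiplicativity, (-499·983/605) = (-499/605)·(983/605).
First factor (-499/605):
(-499/605)
  = (499/605)    [605 ≡ 1 mod 4 ⇒ (-1/605) = +1]
  = (605/499)    [QR: 605 ≡ 1 mod 4, sign kept]
  = (106/499)    [605 ≡ 106 mod 499]
  = -(53/499)    [499 ≡ 3 mod 8 ⇒ (2/499) = -1]
  = -(499/53)    [QR: 53 ≡ 1 mod 4, sign kept]
  = -(22/53)    [499 ≡ 22 mod 53]
  = (11/53)    [53 ≡ 5 mod 8 ⇒ (2/53) = -1]
  = (53/11)    [QR: 53 ≡ 1 mod 4, sign kept]
  = (9/11)    [53 ≡ 9 mod 11]
  = (11/9)    [QR: 9 ≡ 1 mod 4, sign kept]
  = (2/9)    [11 ≡ 2 mod 9]
  = (1/9)    [9 ≡ 1 mod 8 ⇒ (2/9) = +1]
  = 1    [(1/9) = 1]
Second factor (983/605):
(983/605)
  = (378/605)    [983 ≡ 378 mod 605]
  = -(189/605)    [605 ≡ 5 mod 8 ⇒ (2/605) = -1]
  = -(605/189)    [QR: 189 ≡ 1 mod 4, sign kept]
  = -(38/189)    [605 ≡ 38 mod 189]
  = (19/189)    [189 ≡ 5 mod 8 ⇒ (2/189) = -1]
  = (189/19)    [QR: 189 ≡ 1 mod 4, sign kept]
  = (18/19)    [189 ≡ 18 mod 19]
  = -(9/19)    [19 ≡ 3 mod 8 ⇒ (2/19) = -1]
  = -(19/9)    [QR: 9 ≡ 1 mod 4, sign kept]
  = -(1/9)    [19 ≡ 1 mod 9]
  = -1    [(1/9) = 1]
Product: (1)·(-1) = -1.

-1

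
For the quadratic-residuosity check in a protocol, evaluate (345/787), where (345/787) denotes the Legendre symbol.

1

(345/787)
  = (787/345)    [QR: 345 ≡ 1 mod 4, sign kept]
  = (97/345)    [787 ≡ 97 mod 345]
  = (345/97)    [QR: 97 ≡ 1 mod 4, sign kept]
  = (54/97)    [345 ≡ 54 mod 97]
  = (27/97)    [97 ≡ 1 mod 8 ⇒ (2/97) = +1]
  = (97/27)    [QR: 97 ≡ 1 mod 4, sign kept]
  = (16/27)    [97 ≡ 16 mod 27]
  = (1/27)    [27 ≡ 3 mod 8 ⇒ (2/27)^4 = +1]
  = 1    [(1/27) = 1]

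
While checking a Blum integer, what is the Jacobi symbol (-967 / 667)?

(-967 / 667)
  = -(967 / 667)    [667 ≡ 3 mod 4 ⇒ (-1 / 667) = -1]
  = -(300 / 667)    [967 ≡ 300 mod 667]
  = -(75 / 667)    [667 ≡ 3 mod 8 ⇒ (2 / 667)^2 = +1]
  = (667 / 75)    [QR: both ≡ 3 mod 4, sign flips]
  = (67 / 75)    [667 ≡ 67 mod 75]
  = -(75 / 67)    [QR: both ≡ 3 mod 4, sign flips]
  = -(8 / 67)    [75 ≡ 8 mod 67]
  = (1 / 67)    [67 ≡ 3 mod 8 ⇒ (2 / 67)^3 = -1]
  = 1    [(1 / 67) = 1]

1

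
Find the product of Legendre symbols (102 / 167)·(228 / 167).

By multiplicativity, (102·228 / 167) = (102 / 167)·(228 / 167).
First factor (102 / 167):
(102 / 167)
  = (51 / 167)    [167 ≡ 7 mod 8 ⇒ (2 / 167) = +1]
  = -(167 / 51)    [QR: both ≡ 3 mod 4, sign flips]
  = -(14 / 51)    [167 ≡ 14 mod 51]
  = (7 / 51)    [51 ≡ 3 mod 8 ⇒ (2 / 51) = -1]
  = -(51 / 7)    [QR: both ≡ 3 mod 4, sign flips]
  = -(2 / 7)    [51 ≡ 2 mod 7]
  = -(1 / 7)    [7 ≡ 7 mod 8 ⇒ (2 / 7) = +1]
  = -1    [(1 / 7) = 1]
Second factor (228 / 167):
(228 / 167)
  = (61 / 167)    [228 ≡ 61 mod 167]
  = (167 / 61)    [QR: 61 ≡ 1 mod 4, sign kept]
  = (45 / 61)    [167 ≡ 45 mod 61]
  = (61 / 45)    [QR: 45 ≡ 1 mod 4, sign kept]
  = (16 / 45)    [61 ≡ 16 mod 45]
  = (1 / 45)    [45 ≡ 5 mod 8 ⇒ (2 / 45)^4 = +1]
  = 1    [(1 / 45) = 1]
Product: (-1)·(1) = -1.

-1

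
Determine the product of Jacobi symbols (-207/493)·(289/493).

By multiplicativity, (-207·289/493) = (-207/493)·(289/493).
First factor (-207/493):
Reduce the numerator: -207 ≡ 286 (mod 493), so (-207/493) = (286/493).
Factor out 2: 286 = 2·143. Since 493 ≡ 5 (mod 8), (2/493) = -1. Now have -(143/493).
493 ≡ 1 (mod 4), so quadratic reciprocity gives (143/493) = (493/143). Reduce: 493 ≡ 64 (mod 143). Now have -(64/143).
Factor out 2: 64 = 2^6. Since 143 ≡ 7 (mod 8), (2/143) = +1, and (2/143)^6 = +1. Now have -(1/143).
(1/143) = 1. Collecting the sign factors: -1.
Second factor (289/493):
289 ≡ 1 (mod 4), so quadratic reciprocity gives (289/493) = (493/289). Reduce: 493 ≡ 204 (mod 289). Now have (204/289).
Factor out 2: 204 = 2^2·51. Since 289 ≡ 1 (mod 8), (2/289) = +1, and (2/289)^2 = +1. Now have (51/289).
289 ≡ 1 (mod 4), so quadratic reciprocity gives (51/289) = (289/51). Reduce: 289 ≡ 34 (mod 51). Now have (34/51).
Factor out 2: 34 = 2·17. Since 51 ≡ 3 (mod 8), (2/51) = -1. Now have -(17/51).
17 ≡ 1 (mod 4), so quadratic reciprocity gives (17/51) = (51/17). Reduce: 51 ≡ 0 (mod 17). Now have -(0/17).
The numerator is now 0 with denominator 17 > 1: the symbol is 0.
Product: (-1)·(0) = 0.

0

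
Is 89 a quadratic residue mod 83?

(89/83)
  = (6/83)    [89 ≡ 6 mod 83]
  = -(3/83)    [83 ≡ 3 mod 8 ⇒ (2/83) = -1]
  = (83/3)    [QR: both ≡ 3 mod 4, sign flips]
  = (2/3)    [83 ≡ 2 mod 3]
  = -(1/3)    [3 ≡ 3 mod 8 ⇒ (2/3) = -1]
  = -1    [(1/3) = 1]
The Legendre symbol is -1, so x^2 ≡ 89 (mod 83) has no solution.

no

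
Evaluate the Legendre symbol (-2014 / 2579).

Reduce the numerator: -2014 ≡ 565 (mod 2579), so (-2014 / 2579) = (565 / 2579).
565 ≡ 1 (mod 4), so quadratic reciprocity gives (565 / 2579) = (2579 / 565). Reduce: 2579 ≡ 319 (mod 565). Now have (319 / 565).
565 ≡ 1 (mod 4), so quadratic reciprocity gives (319 / 565) = (565 / 319). Reduce: 565 ≡ 246 (mod 319). Now have (246 / 319).
Factor out 2: 246 = 2·123. Since 319 ≡ 7 (mod 8), (2 / 319) = +1. Now have (123 / 319).
Both 123 ≡ 3 and 319 ≡ 3 (mod 4), so reciprocity gives (123 / 319) = -(319 / 123). Reduce: 319 ≡ 73 (mod 123). Now have -(73 / 123).
73 ≡ 1 (mod 4), so quadratic reciprocity gives (73 / 123) = (123 / 73). Reduce: 123 ≡ 50 (mod 73). Now have -(50 / 73).
Factor out 2: 50 = 2·25. Since 73 ≡ 1 (mod 8), (2 / 73) = +1. Now have -(25 / 73).
25 ≡ 1 (mod 4), so quadratic reciprocity gives (25 / 73) = (73 / 25). Reduce: 73 ≡ 23 (mod 25). Now have -(23 / 25).
25 ≡ 1 (mod 4), so quadratic reciprocity gives (23 / 25) = (25 / 23). Reduce: 25 ≡ 2 (mod 23). Now have -(2 / 23).
Factor out 2: 2 = 2. Since 23 ≡ 7 (mod 8), (2 / 23) = +1. Now have -(1 / 23).
(1 / 23) = 1. Collecting the sign factors: -1.

-1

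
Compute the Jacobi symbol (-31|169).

1

(-31|169)
  = (138|169)    [-31 ≡ 138 mod 169]
  = (69|169)    [169 ≡ 1 mod 8 ⇒ (2|169) = +1]
  = (169|69)    [QR: 69 ≡ 1 mod 4, sign kept]
  = (31|69)    [169 ≡ 31 mod 69]
  = (69|31)    [QR: 69 ≡ 1 mod 4, sign kept]
  = (7|31)    [69 ≡ 7 mod 31]
  = -(31|7)    [QR: both ≡ 3 mod 4, sign flips]
  = -(3|7)    [31 ≡ 3 mod 7]
  = (7|3)    [QR: both ≡ 3 mod 4, sign flips]
  = (1|3)    [7 ≡ 1 mod 3]
  = 1    [(1|3) = 1]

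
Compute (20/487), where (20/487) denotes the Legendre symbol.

-1

Factor out 2: 20 = 2^2·5. Since 487 ≡ 7 (mod 8), (2/487) = +1, and (2/487)^2 = +1. Now have (5/487).
5 ≡ 1 (mod 4), so quadratic reciprocity gives (5/487) = (487/5). Reduce: 487 ≡ 2 (mod 5). Now have (2/5).
Factor out 2: 2 = 2. Since 5 ≡ 5 (mod 8), (2/5) = -1. Now have -(1/5).
(1/5) = 1. Collecting the sign factors: -1.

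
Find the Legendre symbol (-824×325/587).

1

By multiplicativity, (-824·325/587) = (-824/587)·(325/587).
First factor (-824/587):
(-824/587)
  = -(824/587)    [587 ≡ 3 mod 4 ⇒ (-1/587) = -1]
  = -(237/587)    [824 ≡ 237 mod 587]
  = -(587/237)    [QR: 237 ≡ 1 mod 4, sign kept]
  = -(113/237)    [587 ≡ 113 mod 237]
  = -(237/113)    [QR: 113 ≡ 1 mod 4, sign kept]
  = -(11/113)    [237 ≡ 11 mod 113]
  = -(113/11)    [QR: 113 ≡ 1 mod 4, sign kept]
  = -(3/11)    [113 ≡ 3 mod 11]
  = (11/3)    [QR: both ≡ 3 mod 4, sign flips]
  = (2/3)    [11 ≡ 2 mod 3]
  = -(1/3)    [3 ≡ 3 mod 8 ⇒ (2/3) = -1]
  = -1    [(1/3) = 1]
Second factor (325/587):
(325/587)
  = (587/325)    [QR: 325 ≡ 1 mod 4, sign kept]
  = (262/325)    [587 ≡ 262 mod 325]
  = -(131/325)    [325 ≡ 5 mod 8 ⇒ (2/325) = -1]
  = -(325/131)    [QR: 325 ≡ 1 mod 4, sign kept]
  = -(63/131)    [325 ≡ 63 mod 131]
  = (131/63)    [QR: both ≡ 3 mod 4, sign flips]
  = (5/63)    [131 ≡ 5 mod 63]
  = (63/5)    [QR: 5 ≡ 1 mod 4, sign kept]
  = (3/5)    [63 ≡ 3 mod 5]
  = (5/3)    [QR: 5 ≡ 1 mod 4, sign kept]
  = (2/3)    [5 ≡ 2 mod 3]
  = -(1/3)    [3 ≡ 3 mod 8 ⇒ (2/3) = -1]
  = -1    [(1/3) = 1]
Product: (-1)·(-1) = 1.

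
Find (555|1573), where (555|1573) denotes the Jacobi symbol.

1

1573 ≡ 1 (mod 4), so quadratic reciprocity gives (555|1573) = (1573|555). Reduce: 1573 ≡ 463 (mod 555). Now have (463|555).
Both 463 ≡ 3 and 555 ≡ 3 (mod 4), so reciprocity gives (463|555) = -(555|463). Reduce: 555 ≡ 92 (mod 463). Now have -(92|463).
Factor out 2: 92 = 2^2·23. Since 463 ≡ 7 (mod 8), (2|463) = +1, and (2|463)^2 = +1. Now have -(23|463).
Both 23 ≡ 3 and 463 ≡ 3 (mod 4), so reciprocity gives (23|463) = -(463|23). Reduce: 463 ≡ 3 (mod 23). Now have (3|23).
Both 3 ≡ 3 and 23 ≡ 3 (mod 4), so reciprocity gives (3|23) = -(23|3). Reduce: 23 ≡ 2 (mod 3). Now have -(2|3).
Factor out 2: 2 = 2. Since 3 ≡ 3 (mod 8), (2|3) = -1. Now have (1|3).
(1|3) = 1. Collecting the sign factors: 1.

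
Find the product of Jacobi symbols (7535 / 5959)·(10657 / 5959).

By multiplicativity, (7535·10657 / 5959) = (7535 / 5959)·(10657 / 5959).
First factor (7535 / 5959):
(7535 / 5959)
  = (1576 / 5959)    [7535 ≡ 1576 mod 5959]
  = (197 / 5959)    [5959 ≡ 7 mod 8 ⇒ (2 / 5959)^3 = +1]
  = (5959 / 197)    [QR: 197 ≡ 1 mod 4, sign kept]
  = (49 / 197)    [5959 ≡ 49 mod 197]
  = (197 / 49)    [QR: 49 ≡ 1 mod 4, sign kept]
  = (1 / 49)    [197 ≡ 1 mod 49]
  = 1    [(1 / 49) = 1]
Second factor (10657 / 5959):
(10657 / 5959)
  = (4698 / 5959)    [10657 ≡ 4698 mod 5959]
  = (2349 / 5959)    [5959 ≡ 7 mod 8 ⇒ (2 / 5959) = +1]
  = (5959 / 2349)    [QR: 2349 ≡ 1 mod 4, sign kept]
  = (1261 / 2349)    [5959 ≡ 1261 mod 2349]
  = (2349 / 1261)    [QR: 1261 ≡ 1 mod 4, sign kept]
  = (1088 / 1261)    [2349 ≡ 1088 mod 1261]
  = (17 / 1261)    [1261 ≡ 5 mod 8 ⇒ (2 / 1261)^6 = +1]
  = (1261 / 17)    [QR: 17 ≡ 1 mod 4, sign kept]
  = (3 / 17)    [1261 ≡ 3 mod 17]
  = (17 / 3)    [QR: 17 ≡ 1 mod 4, sign kept]
  = (2 / 3)    [17 ≡ 2 mod 3]
  = -(1 / 3)    [3 ≡ 3 mod 8 ⇒ (2 / 3) = -1]
  = -1    [(1 / 3) = 1]
Product: (1)·(-1) = -1.

-1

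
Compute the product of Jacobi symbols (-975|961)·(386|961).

By multiplicativity, (-975·386|961) = (-975|961)·(386|961).
First factor (-975|961):
Pull out -1: (-975|961) = (-1|961)·(975|961). Since 961 ≡ 1 (mod 4), (-1|961) = +1. Now have (975|961).
Reduce the numerator: 975 ≡ 14 (mod 961), so (975|961) = (14|961).
Factor out 2: 14 = 2·7. Since 961 ≡ 1 (mod 8), (2|961) = +1. Now have (7|961).
961 ≡ 1 (mod 4), so quadratic reciprocity gives (7|961) = (961|7). Reduce: 961 ≡ 2 (mod 7). Now have (2|7).
Factor out 2: 2 = 2. Since 7 ≡ 7 (mod 8), (2|7) = +1. Now have (1|7).
(1|7) = 1. Collecting the sign factors: 1.
Second factor (386|961):
Factor out 2: 386 = 2·193. Since 961 ≡ 1 (mod 8), (2|961) = +1. Now have (193|961).
193 ≡ 1 (mod 4), so quadratic reciprocity gives (193|961) = (961|193). Reduce: 961 ≡ 189 (mod 193). Now have (189|193).
189 ≡ 1 (mod 4), so quadratic reciprocity gives (189|193) = (193|189). Reduce: 193 ≡ 4 (mod 189). Now have (4|189).
Factor out 2: 4 = 2^2. Since 189 ≡ 5 (mod 8), (2|189) = -1, and (2|189)^2 = +1. Now have (1|189).
(1|189) = 1. Collecting the sign factors: 1.
Product: (1)·(1) = 1.

1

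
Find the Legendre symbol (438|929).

Factor out 2: 438 = 2·219. Since 929 ≡ 1 (mod 8), (2|929) = +1. Now have (219|929).
929 ≡ 1 (mod 4), so quadratic reciprocity gives (219|929) = (929|219). Reduce: 929 ≡ 53 (mod 219). Now have (53|219).
53 ≡ 1 (mod 4), so quadratic reciprocity gives (53|219) = (219|53). Reduce: 219 ≡ 7 (mod 53). Now have (7|53).
53 ≡ 1 (mod 4), so quadratic reciprocity gives (7|53) = (53|7). Reduce: 53 ≡ 4 (mod 7). Now have (4|7).
Factor out 2: 4 = 2^2. Since 7 ≡ 7 (mod 8), (2|7) = +1, and (2|7)^2 = +1. Now have (1|7).
(1|7) = 1. Collecting the sign factors: 1.

1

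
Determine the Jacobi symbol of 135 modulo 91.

Reduce the numerator: 135 ≡ 44 (mod 91), so (135/91) = (44/91).
Factor out 2: 44 = 2^2·11. Since 91 ≡ 3 (mod 8), (2/91) = -1, and (2/91)^2 = +1. Now have (11/91).
Both 11 ≡ 3 and 91 ≡ 3 (mod 4), so reciprocity gives (11/91) = -(91/11). Reduce: 91 ≡ 3 (mod 11). Now have -(3/11).
Both 3 ≡ 3 and 11 ≡ 3 (mod 4), so reciprocity gives (3/11) = -(11/3). Reduce: 11 ≡ 2 (mod 3). Now have (2/3).
Factor out 2: 2 = 2. Since 3 ≡ 3 (mod 8), (2/3) = -1. Now have -(1/3).
(1/3) = 1. Collecting the sign factors: -1.

-1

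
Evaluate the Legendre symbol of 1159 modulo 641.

Reduce the numerator: 1159 ≡ 518 (mod 641), so (1159|641) = (518|641).
Factor out 2: 518 = 2·259. Since 641 ≡ 1 (mod 8), (2|641) = +1. Now have (259|641).
641 ≡ 1 (mod 4), so quadratic reciprocity gives (259|641) = (641|259). Reduce: 641 ≡ 123 (mod 259). Now have (123|259).
Both 123 ≡ 3 and 259 ≡ 3 (mod 4), so reciprocity gives (123|259) = -(259|123). Reduce: 259 ≡ 13 (mod 123). Now have -(13|123).
13 ≡ 1 (mod 4), so quadratic reciprocity gives (13|123) = (123|13). Reduce: 123 ≡ 6 (mod 13). Now have -(6|13).
Factor out 2: 6 = 2·3. Since 13 ≡ 5 (mod 8), (2|13) = -1. Now have (3|13).
13 ≡ 1 (mod 4), so quadratic reciprocity gives (3|13) = (13|3). Reduce: 13 ≡ 1 (mod 3). Now have (1|3).
(1|3) = 1. Collecting the sign factors: 1.

1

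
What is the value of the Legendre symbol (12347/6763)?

-1

(12347/6763)
  = (5584/6763)    [12347 ≡ 5584 mod 6763]
  = (349/6763)    [6763 ≡ 3 mod 8 ⇒ (2/6763)^4 = +1]
  = (6763/349)    [QR: 349 ≡ 1 mod 4, sign kept]
  = (132/349)    [6763 ≡ 132 mod 349]
  = (33/349)    [349 ≡ 5 mod 8 ⇒ (2/349)^2 = +1]
  = (349/33)    [QR: 33 ≡ 1 mod 4, sign kept]
  = (19/33)    [349 ≡ 19 mod 33]
  = (33/19)    [QR: 33 ≡ 1 mod 4, sign kept]
  = (14/19)    [33 ≡ 14 mod 19]
  = -(7/19)    [19 ≡ 3 mod 8 ⇒ (2/19) = -1]
  = (19/7)    [QR: both ≡ 3 mod 4, sign flips]
  = (5/7)    [19 ≡ 5 mod 7]
  = (7/5)    [QR: 5 ≡ 1 mod 4, sign kept]
  = (2/5)    [7 ≡ 2 mod 5]
  = -(1/5)    [5 ≡ 5 mod 8 ⇒ (2/5) = -1]
  = -1    [(1/5) = 1]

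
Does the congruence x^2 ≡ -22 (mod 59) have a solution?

no

Pull out -1: (-22/59) = (-1/59)·(22/59). Since 59 ≡ 3 (mod 4), (-1/59) = -1. Now have -(22/59).
Factor out 2: 22 = 2·11. Since 59 ≡ 3 (mod 8), (2/59) = -1. Now have (11/59).
Both 11 ≡ 3 and 59 ≡ 3 (mod 4), so reciprocity gives (11/59) = -(59/11). Reduce: 59 ≡ 4 (mod 11). Now have -(4/11).
Factor out 2: 4 = 2^2. Since 11 ≡ 3 (mod 8), (2/11) = -1, and (2/11)^2 = +1. Now have -(1/11).
(1/11) = 1. Collecting the sign factors: -1.
(-22/59) = -1, and 59 is prime, so -22 is not a quadratic residue mod 59.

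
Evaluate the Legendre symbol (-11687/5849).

-1

Reduce the numerator: -11687 ≡ 11 (mod 5849), so (-11687/5849) = (11/5849).
5849 ≡ 1 (mod 4), so quadratic reciprocity gives (11/5849) = (5849/11). Reduce: 5849 ≡ 8 (mod 11). Now have (8/11).
Factor out 2: 8 = 2^3. Since 11 ≡ 3 (mod 8), (2/11) = -1, and (2/11)^3 = -1. Now have -(1/11).
(1/11) = 1. Collecting the sign factors: -1.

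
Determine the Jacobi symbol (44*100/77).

0

By multiplicativity, (44·100/77) = (44/77)·(100/77).
First factor (44/77):
Factor out 2: 44 = 2^2·11. Since 77 ≡ 5 (mod 8), (2/77) = -1, and (2/77)^2 = +1. Now have (11/77).
77 ≡ 1 (mod 4), so quadratic reciprocity gives (11/77) = (77/11). Reduce: 77 ≡ 0 (mod 11). Now have (0/11).
The numerator is now 0 with denominator 11 > 1: the symbol is 0.
Second factor (100/77):
Reduce the numerator: 100 ≡ 23 (mod 77), so (100/77) = (23/77).
77 ≡ 1 (mod 4), so quadratic reciprocity gives (23/77) = (77/23). Reduce: 77 ≡ 8 (mod 23). Now have (8/23).
Factor out 2: 8 = 2^3. Since 23 ≡ 7 (mod 8), (2/23) = +1, and (2/23)^3 = +1. Now have (1/23).
(1/23) = 1. Collecting the sign factors: 1.
Product: (0)·(1) = 0.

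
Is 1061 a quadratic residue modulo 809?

yes

Reduce the numerator: 1061 ≡ 252 (mod 809), so (1061|809) = (252|809).
Factor out 2: 252 = 2^2·63. Since 809 ≡ 1 (mod 8), (2|809) = +1, and (2|809)^2 = +1. Now have (63|809).
809 ≡ 1 (mod 4), so quadratic reciprocity gives (63|809) = (809|63). Reduce: 809 ≡ 53 (mod 63). Now have (53|63).
53 ≡ 1 (mod 4), so quadratic reciprocity gives (53|63) = (63|53). Reduce: 63 ≡ 10 (mod 53). Now have (10|53).
Factor out 2: 10 = 2·5. Since 53 ≡ 5 (mod 8), (2|53) = -1. Now have -(5|53).
5 ≡ 1 (mod 4), so quadratic reciprocity gives (5|53) = (53|5). Reduce: 53 ≡ 3 (mod 5). Now have -(3|5).
5 ≡ 1 (mod 4), so quadratic reciprocity gives (3|5) = (5|3). Reduce: 5 ≡ 2 (mod 3). Now have -(2|3).
Factor out 2: 2 = 2. Since 3 ≡ 3 (mod 8), (2|3) = -1. Now have (1|3).
(1|3) = 1. Collecting the sign factors: 1.
The Legendre symbol is 1, so x^2 ≡ 1061 (mod 809) has solution.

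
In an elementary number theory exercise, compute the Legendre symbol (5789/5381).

(5789/5381)
  = (408/5381)    [5789 ≡ 408 mod 5381]
  = -(51/5381)    [5381 ≡ 5 mod 8 ⇒ (2/5381)^3 = -1]
  = -(5381/51)    [QR: 5381 ≡ 1 mod 4, sign kept]
  = -(26/51)    [5381 ≡ 26 mod 51]
  = (13/51)    [51 ≡ 3 mod 8 ⇒ (2/51) = -1]
  = (51/13)    [QR: 13 ≡ 1 mod 4, sign kept]
  = (12/13)    [51 ≡ 12 mod 13]
  = (3/13)    [13 ≡ 5 mod 8 ⇒ (2/13)^2 = +1]
  = (13/3)    [QR: 13 ≡ 1 mod 4, sign kept]
  = (1/3)    [13 ≡ 1 mod 3]
  = 1    [(1/3) = 1]

1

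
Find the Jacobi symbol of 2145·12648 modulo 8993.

By multiplicativity, (2145·12648|8993) = (2145|8993)·(12648|8993).
First factor (2145|8993):
2145 ≡ 1 (mod 4), so quadratic reciprocity gives (2145|8993) = (8993|2145). Reduce: 8993 ≡ 413 (mod 2145). Now have (413|2145).
413 ≡ 1 (mod 4), so quadratic reciprocity gives (413|2145) = (2145|413). Reduce: 2145 ≡ 80 (mod 413). Now have (80|413).
Factor out 2: 80 = 2^4·5. Since 413 ≡ 5 (mod 8), (2|413) = -1, and (2|413)^4 = +1. Now have (5|413).
5 ≡ 1 (mod 4), so quadratic reciprocity gives (5|413) = (413|5). Reduce: 413 ≡ 3 (mod 5). Now have (3|5).
5 ≡ 1 (mod 4), so quadratic reciprocity gives (3|5) = (5|3). Reduce: 5 ≡ 2 (mod 3). Now have (2|3).
Factor out 2: 2 = 2. Since 3 ≡ 3 (mod 8), (2|3) = -1. Now have -(1|3).
(1|3) = 1. Collecting the sign factors: -1.
Second factor (12648|8993):
Reduce the numerator: 12648 ≡ 3655 (mod 8993), so (12648|8993) = (3655|8993).
8993 ≡ 1 (mod 4), so quadratic reciprocity gives (3655|8993) = (8993|3655). Reduce: 8993 ≡ 1683 (mod 3655). Now have (1683|3655).
Both 1683 ≡ 3 and 3655 ≡ 3 (mod 4), so reciprocity gives (1683|3655) = -(3655|1683). Reduce: 3655 ≡ 289 (mod 1683). Now have -(289|1683).
289 ≡ 1 (mod 4), so quadratic reciprocity gives (289|1683) = (1683|289). Reduce: 1683 ≡ 238 (mod 289). Now have -(238|289).
Factor out 2: 238 = 2·119. Since 289 ≡ 1 (mod 8), (2|289) = +1. Now have -(119|289).
289 ≡ 1 (mod 4), so quadratic reciprocity gives (119|289) = (289|119). Reduce: 289 ≡ 51 (mod 119). Now have -(51|119).
Both 51 ≡ 3 and 119 ≡ 3 (mod 4), so reciprocity gives (51|119) = -(119|51). Reduce: 119 ≡ 17 (mod 51). Now have (17|51).
17 ≡ 1 (mod 4), so quadratic reciprocity gives (17|51) = (51|17). Reduce: 51 ≡ 0 (mod 17). Now have (0|17).
The numerator is now 0 with denominator 17 > 1: the symbol is 0.
Product: (-1)·(0) = 0.

0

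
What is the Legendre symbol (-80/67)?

1

Pull out -1: (-80/67) = (-1/67)·(80/67). Since 67 ≡ 3 (mod 4), (-1/67) = -1. Now have -(80/67).
Reduce the numerator: 80 ≡ 13 (mod 67), so (80/67) = (13/67).
13 ≡ 1 (mod 4), so quadratic reciprocity gives (13/67) = (67/13). Reduce: 67 ≡ 2 (mod 13). Now have -(2/13).
Factor out 2: 2 = 2. Since 13 ≡ 5 (mod 8), (2/13) = -1. Now have (1/13).
(1/13) = 1. Collecting the sign factors: 1.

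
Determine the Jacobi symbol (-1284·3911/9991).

-1

By multiplicativity, (-1284·3911/9991) = (-1284/9991)·(3911/9991).
First factor (-1284/9991):
Pull out -1: (-1284/9991) = (-1/9991)·(1284/9991). Since 9991 ≡ 3 (mod 4), (-1/9991) = -1. Now have -(1284/9991).
Factor out 2: 1284 = 2^2·321. Since 9991 ≡ 7 (mod 8), (2/9991) = +1, and (2/9991)^2 = +1. Now have -(321/9991).
321 ≡ 1 (mod 4), so quadratic reciprocity gives (321/9991) = (9991/321). Reduce: 9991 ≡ 40 (mod 321). Now have -(40/321).
Factor out 2: 40 = 2^3·5. Since 321 ≡ 1 (mod 8), (2/321) = +1, and (2/321)^3 = +1. Now have -(5/321).
5 ≡ 1 (mod 4), so quadratic reciprocity gives (5/321) = (321/5). Reduce: 321 ≡ 1 (mod 5). Now have -(1/5).
(1/5) = 1. Collecting the sign factors: -1.
Second factor (3911/9991):
Both 3911 ≡ 3 and 9991 ≡ 3 (mod 4), so reciprocity gives (3911/9991) = -(9991/3911). Reduce: 9991 ≡ 2169 (mod 3911). Now have -(2169/3911).
2169 ≡ 1 (mod 4), so quadratic reciprocity gives (2169/3911) = (3911/2169). Reduce: 3911 ≡ 1742 (mod 2169). Now have -(1742/2169).
Factor out 2: 1742 = 2·871. Since 2169 ≡ 1 (mod 8), (2/2169) = +1. Now have -(871/2169).
2169 ≡ 1 (mod 4), so quadratic reciprocity gives (871/2169) = (2169/871). Reduce: 2169 ≡ 427 (mod 871). Now have -(427/871).
Both 427 ≡ 3 and 871 ≡ 3 (mod 4), so reciprocity gives (427/871) = -(871/427). Reduce: 871 ≡ 17 (mod 427). Now have (17/427).
17 ≡ 1 (mod 4), so quadratic reciprocity gives (17/427) = (427/17). Reduce: 427 ≡ 2 (mod 17). Now have (2/17).
Factor out 2: 2 = 2. Since 17 ≡ 1 (mod 8), (2/17) = +1. Now have (1/17).
(1/17) = 1. Collecting the sign factors: 1.
Product: (-1)·(1) = -1.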